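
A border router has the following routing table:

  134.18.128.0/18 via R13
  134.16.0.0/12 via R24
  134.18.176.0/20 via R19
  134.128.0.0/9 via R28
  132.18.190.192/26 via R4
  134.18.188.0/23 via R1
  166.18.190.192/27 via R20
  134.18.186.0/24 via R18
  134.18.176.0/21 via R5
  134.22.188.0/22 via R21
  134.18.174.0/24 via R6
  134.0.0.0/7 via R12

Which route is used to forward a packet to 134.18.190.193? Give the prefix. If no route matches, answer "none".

Entries matching 134.18.190.193:
  134.0.0.0/7 (134.0.0.0 - 135.255.255.255)
  134.16.0.0/12 (134.16.0.0 - 134.31.255.255)
  134.18.128.0/18 (134.18.128.0 - 134.18.191.255)
  134.18.176.0/20 (134.18.176.0 - 134.18.191.255)
Most specific is 134.18.176.0/20.

134.18.176.0/20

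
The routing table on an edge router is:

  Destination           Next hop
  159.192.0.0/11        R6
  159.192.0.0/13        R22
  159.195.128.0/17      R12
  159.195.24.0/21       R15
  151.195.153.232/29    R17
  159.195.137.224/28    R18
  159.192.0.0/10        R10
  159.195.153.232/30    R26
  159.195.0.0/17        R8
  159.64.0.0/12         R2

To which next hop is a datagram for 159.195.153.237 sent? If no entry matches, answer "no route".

R12

Routes whose prefix contains 159.195.153.237:
  159.192.0.0/10 (159.192.0.0 - 159.255.255.255) -> R10
  159.192.0.0/11 (159.192.0.0 - 159.223.255.255) -> R6
  159.192.0.0/13 (159.192.0.0 - 159.199.255.255) -> R22
  159.195.128.0/17 (159.195.128.0 - 159.195.255.255) -> R12
More-specific entries that do NOT match:
  159.195.153.232/30 (159.195.153.232 - 159.195.153.235) does not contain 159.195.153.237
  151.195.153.232/29 (151.195.153.232 - 151.195.153.239) does not contain 159.195.153.237
  159.195.137.224/28 (159.195.137.224 - 159.195.137.239) does not contain 159.195.153.237
  159.195.24.0/21 (159.195.24.0 - 159.195.31.255) does not contain 159.195.153.237
Longest matching prefix is /17 -> next hop R12.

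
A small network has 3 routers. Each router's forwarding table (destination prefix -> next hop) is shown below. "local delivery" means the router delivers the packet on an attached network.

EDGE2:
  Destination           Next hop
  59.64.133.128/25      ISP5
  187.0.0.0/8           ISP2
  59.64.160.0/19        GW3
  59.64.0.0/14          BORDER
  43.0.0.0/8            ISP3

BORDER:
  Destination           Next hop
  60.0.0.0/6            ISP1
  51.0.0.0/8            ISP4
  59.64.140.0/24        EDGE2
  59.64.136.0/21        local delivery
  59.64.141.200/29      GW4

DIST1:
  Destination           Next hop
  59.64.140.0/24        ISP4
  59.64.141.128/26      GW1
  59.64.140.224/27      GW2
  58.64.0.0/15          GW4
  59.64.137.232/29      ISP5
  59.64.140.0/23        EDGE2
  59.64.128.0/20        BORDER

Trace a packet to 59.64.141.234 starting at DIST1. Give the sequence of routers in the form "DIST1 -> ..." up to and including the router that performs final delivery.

At DIST1: longest match for 59.64.141.234 is 59.64.140.0/23 -> EDGE2
At EDGE2: longest match for 59.64.141.234 is 59.64.0.0/14 -> BORDER
At BORDER: longest match for 59.64.141.234 is 59.64.136.0/21 -> local delivery

DIST1 -> EDGE2 -> BORDER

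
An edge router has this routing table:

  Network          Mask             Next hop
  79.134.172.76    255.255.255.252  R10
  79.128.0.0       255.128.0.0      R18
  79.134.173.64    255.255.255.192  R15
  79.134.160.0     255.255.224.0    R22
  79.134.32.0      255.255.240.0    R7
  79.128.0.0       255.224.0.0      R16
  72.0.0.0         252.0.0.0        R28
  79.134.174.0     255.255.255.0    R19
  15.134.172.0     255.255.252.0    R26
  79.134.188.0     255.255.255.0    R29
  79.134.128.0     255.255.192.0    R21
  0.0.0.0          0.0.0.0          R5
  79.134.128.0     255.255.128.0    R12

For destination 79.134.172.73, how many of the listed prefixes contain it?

6

Prefixes containing 79.134.172.73:
  0.0.0.0/0 (default, matches everything)
  79.128.0.0/9 (79.128.0.0 - 79.255.255.255)
  79.128.0.0/11 (79.128.0.0 - 79.159.255.255)
  79.134.128.0/17 (79.134.128.0 - 79.134.255.255)
  79.134.128.0/18 (79.134.128.0 - 79.134.191.255)
  79.134.160.0/19 (79.134.160.0 - 79.134.191.255)
Total matching entries: 6.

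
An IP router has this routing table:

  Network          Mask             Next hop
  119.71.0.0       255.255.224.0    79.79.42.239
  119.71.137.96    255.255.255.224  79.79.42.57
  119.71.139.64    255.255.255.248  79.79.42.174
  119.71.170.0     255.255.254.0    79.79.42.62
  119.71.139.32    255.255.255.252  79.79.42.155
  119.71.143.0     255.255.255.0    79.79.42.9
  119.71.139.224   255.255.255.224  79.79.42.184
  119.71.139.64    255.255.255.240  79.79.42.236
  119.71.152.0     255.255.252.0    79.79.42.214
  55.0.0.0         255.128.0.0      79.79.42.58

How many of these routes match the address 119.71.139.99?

0

No listed prefix contains 119.71.139.99.
Total matching entries: 0.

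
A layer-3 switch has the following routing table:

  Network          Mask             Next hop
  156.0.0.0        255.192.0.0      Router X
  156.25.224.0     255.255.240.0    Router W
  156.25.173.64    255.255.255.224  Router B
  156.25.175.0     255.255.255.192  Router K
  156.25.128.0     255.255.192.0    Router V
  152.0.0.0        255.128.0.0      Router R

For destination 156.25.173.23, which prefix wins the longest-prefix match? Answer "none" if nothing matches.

156.25.128.0/18

Entries matching 156.25.173.23:
  156.0.0.0/10 (156.0.0.0 - 156.63.255.255)
  156.25.128.0/18 (156.25.128.0 - 156.25.191.255)
Most specific is 156.25.128.0/18.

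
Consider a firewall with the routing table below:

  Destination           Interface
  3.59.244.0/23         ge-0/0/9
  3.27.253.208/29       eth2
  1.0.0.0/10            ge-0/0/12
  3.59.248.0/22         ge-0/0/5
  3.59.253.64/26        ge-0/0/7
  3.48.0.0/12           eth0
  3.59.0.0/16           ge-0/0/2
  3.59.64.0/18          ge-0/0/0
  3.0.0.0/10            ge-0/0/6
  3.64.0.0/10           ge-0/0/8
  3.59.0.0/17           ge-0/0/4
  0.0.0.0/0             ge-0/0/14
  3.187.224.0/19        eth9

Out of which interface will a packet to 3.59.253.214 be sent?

ge-0/0/2

Routes whose prefix contains 3.59.253.214:
  0.0.0.0/0 (default, matches everything) -> ge-0/0/14
  3.0.0.0/10 (3.0.0.0 - 3.63.255.255) -> ge-0/0/6
  3.48.0.0/12 (3.48.0.0 - 3.63.255.255) -> eth0
  3.59.0.0/16 (3.59.0.0 - 3.59.255.255) -> ge-0/0/2
More-specific entries that do NOT match:
  3.27.253.208/29 (3.27.253.208 - 3.27.253.215) does not contain 3.59.253.214
  3.59.253.64/26 (3.59.253.64 - 3.59.253.127) does not contain 3.59.253.214
  3.59.244.0/23 (3.59.244.0 - 3.59.245.255) does not contain 3.59.253.214
  3.59.248.0/22 (3.59.248.0 - 3.59.251.255) does not contain 3.59.253.214
  3.187.224.0/19 (3.187.224.0 - 3.187.255.255) does not contain 3.59.253.214
  3.59.64.0/18 (3.59.64.0 - 3.59.127.255) does not contain 3.59.253.214
  3.59.0.0/17 (3.59.0.0 - 3.59.127.255) does not contain 3.59.253.214
Longest matching prefix is /16 -> interface ge-0/0/2.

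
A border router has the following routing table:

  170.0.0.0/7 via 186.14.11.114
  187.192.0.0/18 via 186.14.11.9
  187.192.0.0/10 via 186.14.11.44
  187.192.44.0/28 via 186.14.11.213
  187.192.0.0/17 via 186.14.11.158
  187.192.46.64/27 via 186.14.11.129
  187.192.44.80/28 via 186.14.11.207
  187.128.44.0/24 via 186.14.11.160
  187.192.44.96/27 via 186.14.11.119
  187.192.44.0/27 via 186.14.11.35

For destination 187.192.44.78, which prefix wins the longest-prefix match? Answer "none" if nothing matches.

Entries matching 187.192.44.78:
  187.192.0.0/10 (187.192.0.0 - 187.255.255.255)
  187.192.0.0/17 (187.192.0.0 - 187.192.127.255)
  187.192.0.0/18 (187.192.0.0 - 187.192.63.255)
Most specific is 187.192.0.0/18.

187.192.0.0/18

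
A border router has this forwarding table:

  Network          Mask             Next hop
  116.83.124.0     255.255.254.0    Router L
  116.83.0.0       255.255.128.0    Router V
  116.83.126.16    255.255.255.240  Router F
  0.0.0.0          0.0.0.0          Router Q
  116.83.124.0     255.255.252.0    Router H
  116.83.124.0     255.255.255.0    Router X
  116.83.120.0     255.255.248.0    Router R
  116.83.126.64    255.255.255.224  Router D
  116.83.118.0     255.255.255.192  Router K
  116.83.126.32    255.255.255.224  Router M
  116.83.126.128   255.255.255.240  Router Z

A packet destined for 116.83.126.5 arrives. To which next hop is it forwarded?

Router H

Routes whose prefix contains 116.83.126.5:
  0.0.0.0/0 (default, matches everything) -> Router Q
  116.83.0.0/17 (116.83.0.0 - 116.83.127.255) -> Router V
  116.83.120.0/21 (116.83.120.0 - 116.83.127.255) -> Router R
  116.83.124.0/22 (116.83.124.0 - 116.83.127.255) -> Router H
More-specific entries that do NOT match:
  116.83.126.16/28 (116.83.126.16 - 116.83.126.31) does not contain 116.83.126.5
  116.83.126.128/28 (116.83.126.128 - 116.83.126.143) does not contain 116.83.126.5
  116.83.126.64/27 (116.83.126.64 - 116.83.126.95) does not contain 116.83.126.5
  116.83.126.32/27 (116.83.126.32 - 116.83.126.63) does not contain 116.83.126.5
  116.83.118.0/26 (116.83.118.0 - 116.83.118.63) does not contain 116.83.126.5
  116.83.124.0/24 (116.83.124.0 - 116.83.124.255) does not contain 116.83.126.5
  116.83.124.0/23 (116.83.124.0 - 116.83.125.255) does not contain 116.83.126.5
Longest matching prefix is /22 -> next hop Router H.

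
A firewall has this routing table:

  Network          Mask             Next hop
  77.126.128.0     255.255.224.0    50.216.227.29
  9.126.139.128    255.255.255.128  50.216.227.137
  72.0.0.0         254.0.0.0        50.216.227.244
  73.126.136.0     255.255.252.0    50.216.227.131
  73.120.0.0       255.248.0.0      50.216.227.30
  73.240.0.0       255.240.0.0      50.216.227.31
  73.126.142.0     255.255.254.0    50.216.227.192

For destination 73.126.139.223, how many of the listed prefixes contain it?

3

Prefixes containing 73.126.139.223:
  72.0.0.0/7 (72.0.0.0 - 73.255.255.255)
  73.120.0.0/13 (73.120.0.0 - 73.127.255.255)
  73.126.136.0/22 (73.126.136.0 - 73.126.139.255)
Total matching entries: 3.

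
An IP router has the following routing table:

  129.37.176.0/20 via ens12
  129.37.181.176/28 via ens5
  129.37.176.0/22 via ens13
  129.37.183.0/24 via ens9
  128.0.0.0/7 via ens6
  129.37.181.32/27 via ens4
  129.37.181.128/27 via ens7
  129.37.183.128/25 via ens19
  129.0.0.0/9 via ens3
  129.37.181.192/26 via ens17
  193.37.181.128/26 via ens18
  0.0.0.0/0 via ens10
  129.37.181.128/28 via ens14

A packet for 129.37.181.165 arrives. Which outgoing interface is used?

ens12

Routes whose prefix contains 129.37.181.165:
  0.0.0.0/0 (default, matches everything) -> ens10
  128.0.0.0/7 (128.0.0.0 - 129.255.255.255) -> ens6
  129.0.0.0/9 (129.0.0.0 - 129.127.255.255) -> ens3
  129.37.176.0/20 (129.37.176.0 - 129.37.191.255) -> ens12
More-specific entries that do NOT match:
  129.37.181.176/28 (129.37.181.176 - 129.37.181.191) does not contain 129.37.181.165
  129.37.181.128/28 (129.37.181.128 - 129.37.181.143) does not contain 129.37.181.165
  129.37.181.32/27 (129.37.181.32 - 129.37.181.63) does not contain 129.37.181.165
  129.37.181.128/27 (129.37.181.128 - 129.37.181.159) does not contain 129.37.181.165
  129.37.181.192/26 (129.37.181.192 - 129.37.181.255) does not contain 129.37.181.165
  193.37.181.128/26 (193.37.181.128 - 193.37.181.191) does not contain 129.37.181.165
  129.37.183.128/25 (129.37.183.128 - 129.37.183.255) does not contain 129.37.181.165
  129.37.183.0/24 (129.37.183.0 - 129.37.183.255) does not contain 129.37.181.165
  129.37.176.0/22 (129.37.176.0 - 129.37.179.255) does not contain 129.37.181.165
Longest matching prefix is /20 -> interface ens12.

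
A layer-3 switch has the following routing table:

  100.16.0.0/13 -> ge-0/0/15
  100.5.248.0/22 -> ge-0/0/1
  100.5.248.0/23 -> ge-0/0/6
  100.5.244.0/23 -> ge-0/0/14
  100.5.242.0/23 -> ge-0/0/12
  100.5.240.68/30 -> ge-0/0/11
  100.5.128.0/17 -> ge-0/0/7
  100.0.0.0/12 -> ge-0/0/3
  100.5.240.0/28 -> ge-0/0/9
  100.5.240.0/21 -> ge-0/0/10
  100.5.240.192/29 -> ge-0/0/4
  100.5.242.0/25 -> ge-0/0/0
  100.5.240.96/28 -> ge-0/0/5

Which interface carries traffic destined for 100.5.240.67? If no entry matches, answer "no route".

ge-0/0/10

Routes whose prefix contains 100.5.240.67:
  100.0.0.0/12 (100.0.0.0 - 100.15.255.255) -> ge-0/0/3
  100.5.128.0/17 (100.5.128.0 - 100.5.255.255) -> ge-0/0/7
  100.5.240.0/21 (100.5.240.0 - 100.5.247.255) -> ge-0/0/10
More-specific entries that do NOT match:
  100.5.240.68/30 (100.5.240.68 - 100.5.240.71) does not contain 100.5.240.67
  100.5.240.192/29 (100.5.240.192 - 100.5.240.199) does not contain 100.5.240.67
  100.5.240.0/28 (100.5.240.0 - 100.5.240.15) does not contain 100.5.240.67
  100.5.240.96/28 (100.5.240.96 - 100.5.240.111) does not contain 100.5.240.67
  100.5.242.0/25 (100.5.242.0 - 100.5.242.127) does not contain 100.5.240.67
  100.5.248.0/23 (100.5.248.0 - 100.5.249.255) does not contain 100.5.240.67
  100.5.244.0/23 (100.5.244.0 - 100.5.245.255) does not contain 100.5.240.67
  100.5.242.0/23 (100.5.242.0 - 100.5.243.255) does not contain 100.5.240.67
  100.5.248.0/22 (100.5.248.0 - 100.5.251.255) does not contain 100.5.240.67
Longest matching prefix is /21 -> interface ge-0/0/10.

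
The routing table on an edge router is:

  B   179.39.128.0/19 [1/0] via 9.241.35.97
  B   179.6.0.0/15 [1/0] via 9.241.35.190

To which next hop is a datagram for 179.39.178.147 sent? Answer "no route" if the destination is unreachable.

No entry's prefix contains 179.39.178.147; there is no default route.

no route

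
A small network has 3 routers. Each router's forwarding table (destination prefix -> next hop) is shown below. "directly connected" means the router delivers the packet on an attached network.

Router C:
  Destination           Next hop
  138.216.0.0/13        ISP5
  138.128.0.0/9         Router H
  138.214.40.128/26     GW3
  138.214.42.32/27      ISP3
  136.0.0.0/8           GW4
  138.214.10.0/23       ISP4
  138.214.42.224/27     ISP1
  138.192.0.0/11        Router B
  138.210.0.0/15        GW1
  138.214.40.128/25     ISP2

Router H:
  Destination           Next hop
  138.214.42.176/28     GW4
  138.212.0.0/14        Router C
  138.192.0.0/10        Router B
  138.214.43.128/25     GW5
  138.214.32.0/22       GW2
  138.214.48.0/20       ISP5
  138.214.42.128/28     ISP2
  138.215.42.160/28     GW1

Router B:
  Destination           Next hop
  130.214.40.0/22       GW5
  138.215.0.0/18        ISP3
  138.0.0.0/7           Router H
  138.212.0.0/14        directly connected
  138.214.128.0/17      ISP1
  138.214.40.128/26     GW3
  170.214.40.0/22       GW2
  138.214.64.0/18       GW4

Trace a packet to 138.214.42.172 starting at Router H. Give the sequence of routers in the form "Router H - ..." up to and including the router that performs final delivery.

Router H - Router C - Router B

At Router H: longest match for 138.214.42.172 is 138.212.0.0/14 -> Router C
At Router C: longest match for 138.214.42.172 is 138.192.0.0/11 -> Router B
At Router B: longest match for 138.214.42.172 is 138.212.0.0/14 -> directly connected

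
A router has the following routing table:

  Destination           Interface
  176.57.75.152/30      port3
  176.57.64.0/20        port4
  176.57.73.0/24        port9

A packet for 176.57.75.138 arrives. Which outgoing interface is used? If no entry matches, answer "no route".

Routes whose prefix contains 176.57.75.138:
  176.57.64.0/20 (176.57.64.0 - 176.57.79.255) -> port4
More-specific entries that do NOT match:
  176.57.75.152/30 (176.57.75.152 - 176.57.75.155) does not contain 176.57.75.138
  176.57.73.0/24 (176.57.73.0 - 176.57.73.255) does not contain 176.57.75.138
Longest matching prefix is /20 -> interface port4.

port4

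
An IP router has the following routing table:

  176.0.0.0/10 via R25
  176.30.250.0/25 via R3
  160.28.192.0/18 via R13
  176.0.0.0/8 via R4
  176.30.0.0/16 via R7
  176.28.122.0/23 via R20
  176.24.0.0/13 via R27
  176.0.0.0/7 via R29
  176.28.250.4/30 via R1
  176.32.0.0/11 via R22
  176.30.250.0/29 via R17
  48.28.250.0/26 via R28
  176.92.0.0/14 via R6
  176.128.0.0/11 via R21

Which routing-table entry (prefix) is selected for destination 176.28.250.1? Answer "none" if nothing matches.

176.24.0.0/13

Entries matching 176.28.250.1:
  176.0.0.0/7 (176.0.0.0 - 177.255.255.255)
  176.0.0.0/8 (176.0.0.0 - 176.255.255.255)
  176.0.0.0/10 (176.0.0.0 - 176.63.255.255)
  176.24.0.0/13 (176.24.0.0 - 176.31.255.255)
Most specific is 176.24.0.0/13.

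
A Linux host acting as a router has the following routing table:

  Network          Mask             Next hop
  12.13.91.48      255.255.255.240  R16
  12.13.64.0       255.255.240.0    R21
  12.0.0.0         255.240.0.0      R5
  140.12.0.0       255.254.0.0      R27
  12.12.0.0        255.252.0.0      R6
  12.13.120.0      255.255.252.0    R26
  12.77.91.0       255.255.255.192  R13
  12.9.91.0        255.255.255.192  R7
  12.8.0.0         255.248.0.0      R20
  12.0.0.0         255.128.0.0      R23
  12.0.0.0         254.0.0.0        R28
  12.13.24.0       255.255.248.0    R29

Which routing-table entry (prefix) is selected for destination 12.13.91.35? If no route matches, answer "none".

Entries matching 12.13.91.35:
  12.0.0.0/7 (12.0.0.0 - 13.255.255.255)
  12.0.0.0/9 (12.0.0.0 - 12.127.255.255)
  12.0.0.0/12 (12.0.0.0 - 12.15.255.255)
  12.8.0.0/13 (12.8.0.0 - 12.15.255.255)
  12.12.0.0/14 (12.12.0.0 - 12.15.255.255)
Most specific is 12.12.0.0/14.

12.12.0.0/14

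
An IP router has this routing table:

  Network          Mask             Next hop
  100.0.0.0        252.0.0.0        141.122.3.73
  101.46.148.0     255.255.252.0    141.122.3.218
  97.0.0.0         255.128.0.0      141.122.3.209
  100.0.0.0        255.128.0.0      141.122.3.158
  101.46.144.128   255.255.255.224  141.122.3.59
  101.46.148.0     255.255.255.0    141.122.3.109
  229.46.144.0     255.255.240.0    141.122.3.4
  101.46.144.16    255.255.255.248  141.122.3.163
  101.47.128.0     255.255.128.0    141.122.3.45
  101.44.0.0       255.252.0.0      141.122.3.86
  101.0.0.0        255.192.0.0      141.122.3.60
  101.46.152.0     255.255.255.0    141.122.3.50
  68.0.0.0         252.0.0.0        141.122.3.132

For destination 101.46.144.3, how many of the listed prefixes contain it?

3

Prefixes containing 101.46.144.3:
  100.0.0.0/6 (100.0.0.0 - 103.255.255.255)
  101.0.0.0/10 (101.0.0.0 - 101.63.255.255)
  101.44.0.0/14 (101.44.0.0 - 101.47.255.255)
Total matching entries: 3.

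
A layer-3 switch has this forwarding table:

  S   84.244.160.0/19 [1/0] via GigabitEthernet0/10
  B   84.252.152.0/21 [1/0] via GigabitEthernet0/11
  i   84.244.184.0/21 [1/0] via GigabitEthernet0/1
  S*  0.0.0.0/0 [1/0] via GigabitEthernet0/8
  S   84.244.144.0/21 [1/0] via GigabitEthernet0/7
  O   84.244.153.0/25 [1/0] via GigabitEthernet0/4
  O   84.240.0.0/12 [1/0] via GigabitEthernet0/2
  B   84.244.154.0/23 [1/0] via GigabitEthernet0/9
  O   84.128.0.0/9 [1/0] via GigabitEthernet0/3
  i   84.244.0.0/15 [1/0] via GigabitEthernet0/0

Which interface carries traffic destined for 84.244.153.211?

Routes whose prefix contains 84.244.153.211:
  0.0.0.0/0 (default, matches everything) -> GigabitEthernet0/8
  84.128.0.0/9 (84.128.0.0 - 84.255.255.255) -> GigabitEthernet0/3
  84.240.0.0/12 (84.240.0.0 - 84.255.255.255) -> GigabitEthernet0/2
  84.244.0.0/15 (84.244.0.0 - 84.245.255.255) -> GigabitEthernet0/0
More-specific entries that do NOT match:
  84.244.153.0/25 (84.244.153.0 - 84.244.153.127) does not contain 84.244.153.211
  84.244.154.0/23 (84.244.154.0 - 84.244.155.255) does not contain 84.244.153.211
  84.252.152.0/21 (84.252.152.0 - 84.252.159.255) does not contain 84.244.153.211
  84.244.184.0/21 (84.244.184.0 - 84.244.191.255) does not contain 84.244.153.211
  84.244.144.0/21 (84.244.144.0 - 84.244.151.255) does not contain 84.244.153.211
  84.244.160.0/19 (84.244.160.0 - 84.244.191.255) does not contain 84.244.153.211
Longest matching prefix is /15 -> interface GigabitEthernet0/0.

GigabitEthernet0/0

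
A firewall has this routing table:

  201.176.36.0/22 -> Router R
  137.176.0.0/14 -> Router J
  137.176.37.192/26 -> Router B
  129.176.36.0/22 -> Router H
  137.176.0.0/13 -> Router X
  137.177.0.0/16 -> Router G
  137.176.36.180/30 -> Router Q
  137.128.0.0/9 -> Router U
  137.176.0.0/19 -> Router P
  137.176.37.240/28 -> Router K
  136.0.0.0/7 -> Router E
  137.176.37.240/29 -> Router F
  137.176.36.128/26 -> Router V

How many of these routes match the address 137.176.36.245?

4

Prefixes containing 137.176.36.245:
  136.0.0.0/7 (136.0.0.0 - 137.255.255.255)
  137.128.0.0/9 (137.128.0.0 - 137.255.255.255)
  137.176.0.0/13 (137.176.0.0 - 137.183.255.255)
  137.176.0.0/14 (137.176.0.0 - 137.179.255.255)
Total matching entries: 4.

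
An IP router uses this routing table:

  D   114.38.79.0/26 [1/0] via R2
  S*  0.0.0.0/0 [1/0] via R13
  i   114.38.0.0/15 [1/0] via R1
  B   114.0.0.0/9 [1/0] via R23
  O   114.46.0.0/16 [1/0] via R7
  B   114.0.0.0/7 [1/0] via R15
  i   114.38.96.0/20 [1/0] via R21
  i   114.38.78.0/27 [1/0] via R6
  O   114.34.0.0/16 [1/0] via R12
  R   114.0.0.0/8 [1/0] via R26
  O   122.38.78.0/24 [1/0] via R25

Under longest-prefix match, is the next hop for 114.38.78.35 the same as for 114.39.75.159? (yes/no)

yes

114.38.78.35: longest match 114.38.0.0/15 -> R1
114.39.75.159: longest match 114.38.0.0/15 -> R1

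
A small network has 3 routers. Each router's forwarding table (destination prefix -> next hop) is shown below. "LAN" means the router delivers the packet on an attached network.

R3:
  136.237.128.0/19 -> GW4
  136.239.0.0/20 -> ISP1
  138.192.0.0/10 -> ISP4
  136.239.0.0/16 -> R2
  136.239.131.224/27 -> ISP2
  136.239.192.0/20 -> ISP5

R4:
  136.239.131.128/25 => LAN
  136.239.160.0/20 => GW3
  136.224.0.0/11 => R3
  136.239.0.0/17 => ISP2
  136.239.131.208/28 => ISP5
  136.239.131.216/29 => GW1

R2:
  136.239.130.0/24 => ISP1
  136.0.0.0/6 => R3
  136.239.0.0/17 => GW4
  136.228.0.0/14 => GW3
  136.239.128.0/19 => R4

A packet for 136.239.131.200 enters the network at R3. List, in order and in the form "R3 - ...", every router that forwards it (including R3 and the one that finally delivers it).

At R3: longest match for 136.239.131.200 is 136.239.0.0/16 -> R2
At R2: longest match for 136.239.131.200 is 136.239.128.0/19 -> R4
At R4: longest match for 136.239.131.200 is 136.239.131.128/25 -> LAN

R3 - R2 - R4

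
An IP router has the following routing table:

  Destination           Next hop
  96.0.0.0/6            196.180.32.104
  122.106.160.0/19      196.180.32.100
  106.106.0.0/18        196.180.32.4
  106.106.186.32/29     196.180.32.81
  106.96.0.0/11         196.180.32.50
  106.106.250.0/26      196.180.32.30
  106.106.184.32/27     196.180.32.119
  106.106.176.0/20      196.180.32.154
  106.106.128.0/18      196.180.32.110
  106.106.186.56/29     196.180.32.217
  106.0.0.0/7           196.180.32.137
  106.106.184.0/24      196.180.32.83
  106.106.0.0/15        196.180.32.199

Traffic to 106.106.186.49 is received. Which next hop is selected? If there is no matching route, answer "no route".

Routes whose prefix contains 106.106.186.49:
  106.0.0.0/7 (106.0.0.0 - 107.255.255.255) -> 196.180.32.137
  106.96.0.0/11 (106.96.0.0 - 106.127.255.255) -> 196.180.32.50
  106.106.0.0/15 (106.106.0.0 - 106.107.255.255) -> 196.180.32.199
  106.106.128.0/18 (106.106.128.0 - 106.106.191.255) -> 196.180.32.110
  106.106.176.0/20 (106.106.176.0 - 106.106.191.255) -> 196.180.32.154
More-specific entries that do NOT match:
  106.106.186.32/29 (106.106.186.32 - 106.106.186.39) does not contain 106.106.186.49
  106.106.186.56/29 (106.106.186.56 - 106.106.186.63) does not contain 106.106.186.49
  106.106.184.32/27 (106.106.184.32 - 106.106.184.63) does not contain 106.106.186.49
  106.106.250.0/26 (106.106.250.0 - 106.106.250.63) does not contain 106.106.186.49
  106.106.184.0/24 (106.106.184.0 - 106.106.184.255) does not contain 106.106.186.49
Longest matching prefix is /20 -> next hop 196.180.32.154.

196.180.32.154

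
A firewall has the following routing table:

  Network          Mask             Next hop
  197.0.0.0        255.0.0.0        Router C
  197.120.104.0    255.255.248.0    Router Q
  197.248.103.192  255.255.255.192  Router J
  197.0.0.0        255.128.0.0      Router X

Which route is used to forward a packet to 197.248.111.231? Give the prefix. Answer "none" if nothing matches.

Entries matching 197.248.111.231:
  197.0.0.0/8 (197.0.0.0 - 197.255.255.255)
Most specific is 197.0.0.0/8.

197.0.0.0/8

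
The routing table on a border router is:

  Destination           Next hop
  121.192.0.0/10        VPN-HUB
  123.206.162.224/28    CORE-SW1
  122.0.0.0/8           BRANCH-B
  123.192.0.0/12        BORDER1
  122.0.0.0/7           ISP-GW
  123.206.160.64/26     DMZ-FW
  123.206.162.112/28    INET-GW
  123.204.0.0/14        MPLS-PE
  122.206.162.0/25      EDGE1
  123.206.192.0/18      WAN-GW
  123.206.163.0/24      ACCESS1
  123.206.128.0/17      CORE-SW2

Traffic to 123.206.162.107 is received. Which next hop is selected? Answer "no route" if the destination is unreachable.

Routes whose prefix contains 123.206.162.107:
  122.0.0.0/7 (122.0.0.0 - 123.255.255.255) -> ISP-GW
  123.192.0.0/12 (123.192.0.0 - 123.207.255.255) -> BORDER1
  123.204.0.0/14 (123.204.0.0 - 123.207.255.255) -> MPLS-PE
  123.206.128.0/17 (123.206.128.0 - 123.206.255.255) -> CORE-SW2
More-specific entries that do NOT match:
  123.206.162.224/28 (123.206.162.224 - 123.206.162.239) does not contain 123.206.162.107
  123.206.162.112/28 (123.206.162.112 - 123.206.162.127) does not contain 123.206.162.107
  123.206.160.64/26 (123.206.160.64 - 123.206.160.127) does not contain 123.206.162.107
  122.206.162.0/25 (122.206.162.0 - 122.206.162.127) does not contain 123.206.162.107
  123.206.163.0/24 (123.206.163.0 - 123.206.163.255) does not contain 123.206.162.107
  123.206.192.0/18 (123.206.192.0 - 123.206.255.255) does not contain 123.206.162.107
Longest matching prefix is /17 -> next hop CORE-SW2.

CORE-SW2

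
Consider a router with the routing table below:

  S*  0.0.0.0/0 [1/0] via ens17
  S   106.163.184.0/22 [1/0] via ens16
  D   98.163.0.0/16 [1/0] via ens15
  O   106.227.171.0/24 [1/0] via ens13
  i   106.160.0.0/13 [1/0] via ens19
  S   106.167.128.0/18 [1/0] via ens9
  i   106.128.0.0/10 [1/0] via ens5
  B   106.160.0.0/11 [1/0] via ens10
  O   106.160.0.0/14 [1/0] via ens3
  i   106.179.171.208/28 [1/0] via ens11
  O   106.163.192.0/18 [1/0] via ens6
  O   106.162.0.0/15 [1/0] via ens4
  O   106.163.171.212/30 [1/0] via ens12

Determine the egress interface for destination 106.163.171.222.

ens4

Routes whose prefix contains 106.163.171.222:
  0.0.0.0/0 (default, matches everything) -> ens17
  106.128.0.0/10 (106.128.0.0 - 106.191.255.255) -> ens5
  106.160.0.0/11 (106.160.0.0 - 106.191.255.255) -> ens10
  106.160.0.0/13 (106.160.0.0 - 106.167.255.255) -> ens19
  106.160.0.0/14 (106.160.0.0 - 106.163.255.255) -> ens3
  106.162.0.0/15 (106.162.0.0 - 106.163.255.255) -> ens4
More-specific entries that do NOT match:
  106.163.171.212/30 (106.163.171.212 - 106.163.171.215) does not contain 106.163.171.222
  106.179.171.208/28 (106.179.171.208 - 106.179.171.223) does not contain 106.163.171.222
  106.227.171.0/24 (106.227.171.0 - 106.227.171.255) does not contain 106.163.171.222
  106.163.184.0/22 (106.163.184.0 - 106.163.187.255) does not contain 106.163.171.222
  106.167.128.0/18 (106.167.128.0 - 106.167.191.255) does not contain 106.163.171.222
  106.163.192.0/18 (106.163.192.0 - 106.163.255.255) does not contain 106.163.171.222
  98.163.0.0/16 (98.163.0.0 - 98.163.255.255) does not contain 106.163.171.222
Longest matching prefix is /15 -> interface ens4.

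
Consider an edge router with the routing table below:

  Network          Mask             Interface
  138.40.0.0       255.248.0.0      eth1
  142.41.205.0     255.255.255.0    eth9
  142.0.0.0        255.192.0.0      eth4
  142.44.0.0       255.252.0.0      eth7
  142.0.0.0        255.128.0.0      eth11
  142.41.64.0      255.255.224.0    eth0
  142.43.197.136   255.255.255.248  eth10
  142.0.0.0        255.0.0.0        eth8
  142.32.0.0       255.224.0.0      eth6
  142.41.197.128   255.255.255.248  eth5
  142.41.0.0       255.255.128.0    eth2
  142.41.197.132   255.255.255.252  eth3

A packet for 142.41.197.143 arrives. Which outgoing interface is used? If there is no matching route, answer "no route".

eth6

Routes whose prefix contains 142.41.197.143:
  142.0.0.0/8 (142.0.0.0 - 142.255.255.255) -> eth8
  142.0.0.0/9 (142.0.0.0 - 142.127.255.255) -> eth11
  142.0.0.0/10 (142.0.0.0 - 142.63.255.255) -> eth4
  142.32.0.0/11 (142.32.0.0 - 142.63.255.255) -> eth6
More-specific entries that do NOT match:
  142.41.197.132/30 (142.41.197.132 - 142.41.197.135) does not contain 142.41.197.143
  142.43.197.136/29 (142.43.197.136 - 142.43.197.143) does not contain 142.41.197.143
  142.41.197.128/29 (142.41.197.128 - 142.41.197.135) does not contain 142.41.197.143
  142.41.205.0/24 (142.41.205.0 - 142.41.205.255) does not contain 142.41.197.143
  142.41.64.0/19 (142.41.64.0 - 142.41.95.255) does not contain 142.41.197.143
  142.41.0.0/17 (142.41.0.0 - 142.41.127.255) does not contain 142.41.197.143
  142.44.0.0/14 (142.44.0.0 - 142.47.255.255) does not contain 142.41.197.143
  138.40.0.0/13 (138.40.0.0 - 138.47.255.255) does not contain 142.41.197.143
Longest matching prefix is /11 -> interface eth6.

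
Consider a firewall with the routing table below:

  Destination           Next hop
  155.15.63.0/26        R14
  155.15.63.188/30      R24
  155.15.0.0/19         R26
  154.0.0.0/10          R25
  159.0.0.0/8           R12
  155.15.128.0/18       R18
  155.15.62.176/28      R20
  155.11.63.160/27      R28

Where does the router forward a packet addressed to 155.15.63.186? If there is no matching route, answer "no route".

no route

No entry's prefix contains 155.15.63.186; there is no default route.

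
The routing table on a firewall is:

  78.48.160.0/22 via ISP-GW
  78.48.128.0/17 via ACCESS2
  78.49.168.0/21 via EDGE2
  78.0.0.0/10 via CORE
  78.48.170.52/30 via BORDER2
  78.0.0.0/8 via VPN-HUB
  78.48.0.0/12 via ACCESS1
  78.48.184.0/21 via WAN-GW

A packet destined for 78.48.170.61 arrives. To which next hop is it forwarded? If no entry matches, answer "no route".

Routes whose prefix contains 78.48.170.61:
  78.0.0.0/8 (78.0.0.0 - 78.255.255.255) -> VPN-HUB
  78.0.0.0/10 (78.0.0.0 - 78.63.255.255) -> CORE
  78.48.0.0/12 (78.48.0.0 - 78.63.255.255) -> ACCESS1
  78.48.128.0/17 (78.48.128.0 - 78.48.255.255) -> ACCESS2
More-specific entries that do NOT match:
  78.48.170.52/30 (78.48.170.52 - 78.48.170.55) does not contain 78.48.170.61
  78.48.160.0/22 (78.48.160.0 - 78.48.163.255) does not contain 78.48.170.61
  78.49.168.0/21 (78.49.168.0 - 78.49.175.255) does not contain 78.48.170.61
  78.48.184.0/21 (78.48.184.0 - 78.48.191.255) does not contain 78.48.170.61
Longest matching prefix is /17 -> next hop ACCESS2.

ACCESS2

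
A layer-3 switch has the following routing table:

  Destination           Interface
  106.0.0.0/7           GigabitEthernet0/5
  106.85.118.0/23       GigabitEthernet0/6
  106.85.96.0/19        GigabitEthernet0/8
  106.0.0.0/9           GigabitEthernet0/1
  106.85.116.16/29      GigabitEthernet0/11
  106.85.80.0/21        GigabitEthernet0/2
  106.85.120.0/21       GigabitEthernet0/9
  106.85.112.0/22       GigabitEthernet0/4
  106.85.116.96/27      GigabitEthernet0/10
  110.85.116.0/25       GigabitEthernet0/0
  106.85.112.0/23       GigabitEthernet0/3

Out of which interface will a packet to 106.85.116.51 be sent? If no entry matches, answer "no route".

Routes whose prefix contains 106.85.116.51:
  106.0.0.0/7 (106.0.0.0 - 107.255.255.255) -> GigabitEthernet0/5
  106.0.0.0/9 (106.0.0.0 - 106.127.255.255) -> GigabitEthernet0/1
  106.85.96.0/19 (106.85.96.0 - 106.85.127.255) -> GigabitEthernet0/8
More-specific entries that do NOT match:
  106.85.116.16/29 (106.85.116.16 - 106.85.116.23) does not contain 106.85.116.51
  106.85.116.96/27 (106.85.116.96 - 106.85.116.127) does not contain 106.85.116.51
  110.85.116.0/25 (110.85.116.0 - 110.85.116.127) does not contain 106.85.116.51
  106.85.118.0/23 (106.85.118.0 - 106.85.119.255) does not contain 106.85.116.51
  106.85.112.0/23 (106.85.112.0 - 106.85.113.255) does not contain 106.85.116.51
  106.85.112.0/22 (106.85.112.0 - 106.85.115.255) does not contain 106.85.116.51
  106.85.80.0/21 (106.85.80.0 - 106.85.87.255) does not contain 106.85.116.51
  106.85.120.0/21 (106.85.120.0 - 106.85.127.255) does not contain 106.85.116.51
Longest matching prefix is /19 -> interface GigabitEthernet0/8.

GigabitEthernet0/8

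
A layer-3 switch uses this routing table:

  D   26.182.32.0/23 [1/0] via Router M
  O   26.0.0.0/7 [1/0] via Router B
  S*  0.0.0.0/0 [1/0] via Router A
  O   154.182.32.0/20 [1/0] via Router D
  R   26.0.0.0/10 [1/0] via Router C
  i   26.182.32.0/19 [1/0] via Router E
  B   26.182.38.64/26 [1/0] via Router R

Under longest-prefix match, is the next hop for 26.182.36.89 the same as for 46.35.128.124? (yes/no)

no

26.182.36.89: longest match 26.182.32.0/19 -> Router E
46.35.128.124: longest match 0.0.0.0/0 -> Router A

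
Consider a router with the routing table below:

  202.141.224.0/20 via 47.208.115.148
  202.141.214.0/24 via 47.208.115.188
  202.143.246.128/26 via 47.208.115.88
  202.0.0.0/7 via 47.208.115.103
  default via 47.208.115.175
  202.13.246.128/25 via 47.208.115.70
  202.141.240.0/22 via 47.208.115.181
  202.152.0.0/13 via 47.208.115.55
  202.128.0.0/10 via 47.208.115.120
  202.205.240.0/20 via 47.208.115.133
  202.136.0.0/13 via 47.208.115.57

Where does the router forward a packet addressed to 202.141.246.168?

Routes whose prefix contains 202.141.246.168:
  0.0.0.0/0 (default, matches everything) -> 47.208.115.175
  202.0.0.0/7 (202.0.0.0 - 203.255.255.255) -> 47.208.115.103
  202.128.0.0/10 (202.128.0.0 - 202.191.255.255) -> 47.208.115.120
  202.136.0.0/13 (202.136.0.0 - 202.143.255.255) -> 47.208.115.57
More-specific entries that do NOT match:
  202.143.246.128/26 (202.143.246.128 - 202.143.246.191) does not contain 202.141.246.168
  202.13.246.128/25 (202.13.246.128 - 202.13.246.255) does not contain 202.141.246.168
  202.141.214.0/24 (202.141.214.0 - 202.141.214.255) does not contain 202.141.246.168
  202.141.240.0/22 (202.141.240.0 - 202.141.243.255) does not contain 202.141.246.168
  202.141.224.0/20 (202.141.224.0 - 202.141.239.255) does not contain 202.141.246.168
  202.205.240.0/20 (202.205.240.0 - 202.205.255.255) does not contain 202.141.246.168
Longest matching prefix is /13 -> next hop 47.208.115.57.

47.208.115.57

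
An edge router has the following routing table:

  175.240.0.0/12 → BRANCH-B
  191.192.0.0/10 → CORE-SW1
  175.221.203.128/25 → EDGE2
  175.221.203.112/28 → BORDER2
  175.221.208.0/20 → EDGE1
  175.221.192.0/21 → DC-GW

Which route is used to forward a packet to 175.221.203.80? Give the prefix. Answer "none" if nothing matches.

175.221.203.80 is outside every listed prefix and there is no default route.

none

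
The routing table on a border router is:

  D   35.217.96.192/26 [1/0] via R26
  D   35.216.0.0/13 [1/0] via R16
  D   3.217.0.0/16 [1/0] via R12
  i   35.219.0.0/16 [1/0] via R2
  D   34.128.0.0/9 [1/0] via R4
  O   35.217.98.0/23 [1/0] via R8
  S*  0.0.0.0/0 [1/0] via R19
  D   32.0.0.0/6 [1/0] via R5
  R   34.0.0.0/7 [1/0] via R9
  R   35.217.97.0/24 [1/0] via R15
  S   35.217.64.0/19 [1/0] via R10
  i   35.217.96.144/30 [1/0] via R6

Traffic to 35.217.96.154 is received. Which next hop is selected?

R16

Routes whose prefix contains 35.217.96.154:
  0.0.0.0/0 (default, matches everything) -> R19
  32.0.0.0/6 (32.0.0.0 - 35.255.255.255) -> R5
  34.0.0.0/7 (34.0.0.0 - 35.255.255.255) -> R9
  35.216.0.0/13 (35.216.0.0 - 35.223.255.255) -> R16
More-specific entries that do NOT match:
  35.217.96.144/30 (35.217.96.144 - 35.217.96.147) does not contain 35.217.96.154
  35.217.96.192/26 (35.217.96.192 - 35.217.96.255) does not contain 35.217.96.154
  35.217.97.0/24 (35.217.97.0 - 35.217.97.255) does not contain 35.217.96.154
  35.217.98.0/23 (35.217.98.0 - 35.217.99.255) does not contain 35.217.96.154
  35.217.64.0/19 (35.217.64.0 - 35.217.95.255) does not contain 35.217.96.154
  3.217.0.0/16 (3.217.0.0 - 3.217.255.255) does not contain 35.217.96.154
  35.219.0.0/16 (35.219.0.0 - 35.219.255.255) does not contain 35.217.96.154
Longest matching prefix is /13 -> next hop R16.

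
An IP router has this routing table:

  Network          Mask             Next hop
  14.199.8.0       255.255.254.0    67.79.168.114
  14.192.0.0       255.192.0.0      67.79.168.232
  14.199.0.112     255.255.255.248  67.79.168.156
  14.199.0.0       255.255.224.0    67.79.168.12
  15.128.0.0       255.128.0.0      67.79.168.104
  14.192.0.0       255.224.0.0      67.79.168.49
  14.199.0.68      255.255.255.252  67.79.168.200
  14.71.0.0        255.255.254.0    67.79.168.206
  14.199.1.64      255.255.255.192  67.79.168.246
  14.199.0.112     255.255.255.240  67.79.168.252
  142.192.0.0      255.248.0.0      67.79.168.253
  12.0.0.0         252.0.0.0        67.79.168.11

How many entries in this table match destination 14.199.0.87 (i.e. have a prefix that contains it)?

Prefixes containing 14.199.0.87:
  12.0.0.0/6 (12.0.0.0 - 15.255.255.255)
  14.192.0.0/10 (14.192.0.0 - 14.255.255.255)
  14.192.0.0/11 (14.192.0.0 - 14.223.255.255)
  14.199.0.0/19 (14.199.0.0 - 14.199.31.255)
Total matching entries: 4.

4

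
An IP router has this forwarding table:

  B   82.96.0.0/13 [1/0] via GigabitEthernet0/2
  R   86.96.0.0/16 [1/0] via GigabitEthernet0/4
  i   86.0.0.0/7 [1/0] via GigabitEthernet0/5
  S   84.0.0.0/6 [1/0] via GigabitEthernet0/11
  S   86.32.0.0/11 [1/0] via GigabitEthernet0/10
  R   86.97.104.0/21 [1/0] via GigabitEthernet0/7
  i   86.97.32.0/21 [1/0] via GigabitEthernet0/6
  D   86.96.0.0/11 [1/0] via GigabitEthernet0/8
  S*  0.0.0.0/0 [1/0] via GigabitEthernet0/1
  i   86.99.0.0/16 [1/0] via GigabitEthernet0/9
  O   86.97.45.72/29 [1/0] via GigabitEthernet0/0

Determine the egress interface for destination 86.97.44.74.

GigabitEthernet0/8

Routes whose prefix contains 86.97.44.74:
  0.0.0.0/0 (default, matches everything) -> GigabitEthernet0/1
  84.0.0.0/6 (84.0.0.0 - 87.255.255.255) -> GigabitEthernet0/11
  86.0.0.0/7 (86.0.0.0 - 87.255.255.255) -> GigabitEthernet0/5
  86.96.0.0/11 (86.96.0.0 - 86.127.255.255) -> GigabitEthernet0/8
More-specific entries that do NOT match:
  86.97.45.72/29 (86.97.45.72 - 86.97.45.79) does not contain 86.97.44.74
  86.97.104.0/21 (86.97.104.0 - 86.97.111.255) does not contain 86.97.44.74
  86.97.32.0/21 (86.97.32.0 - 86.97.39.255) does not contain 86.97.44.74
  86.96.0.0/16 (86.96.0.0 - 86.96.255.255) does not contain 86.97.44.74
  86.99.0.0/16 (86.99.0.0 - 86.99.255.255) does not contain 86.97.44.74
  82.96.0.0/13 (82.96.0.0 - 82.103.255.255) does not contain 86.97.44.74
Longest matching prefix is /11 -> interface GigabitEthernet0/8.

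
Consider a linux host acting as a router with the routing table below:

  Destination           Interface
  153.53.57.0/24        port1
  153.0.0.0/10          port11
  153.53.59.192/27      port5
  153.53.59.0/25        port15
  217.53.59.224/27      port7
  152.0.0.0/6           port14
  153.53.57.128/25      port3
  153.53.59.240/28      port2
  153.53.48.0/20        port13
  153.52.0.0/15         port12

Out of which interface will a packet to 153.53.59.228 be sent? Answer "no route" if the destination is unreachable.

port13

Routes whose prefix contains 153.53.59.228:
  152.0.0.0/6 (152.0.0.0 - 155.255.255.255) -> port14
  153.0.0.0/10 (153.0.0.0 - 153.63.255.255) -> port11
  153.52.0.0/15 (153.52.0.0 - 153.53.255.255) -> port12
  153.53.48.0/20 (153.53.48.0 - 153.53.63.255) -> port13
More-specific entries that do NOT match:
  153.53.59.240/28 (153.53.59.240 - 153.53.59.255) does not contain 153.53.59.228
  153.53.59.192/27 (153.53.59.192 - 153.53.59.223) does not contain 153.53.59.228
  217.53.59.224/27 (217.53.59.224 - 217.53.59.255) does not contain 153.53.59.228
  153.53.59.0/25 (153.53.59.0 - 153.53.59.127) does not contain 153.53.59.228
  153.53.57.128/25 (153.53.57.128 - 153.53.57.255) does not contain 153.53.59.228
  153.53.57.0/24 (153.53.57.0 - 153.53.57.255) does not contain 153.53.59.228
Longest matching prefix is /20 -> interface port13.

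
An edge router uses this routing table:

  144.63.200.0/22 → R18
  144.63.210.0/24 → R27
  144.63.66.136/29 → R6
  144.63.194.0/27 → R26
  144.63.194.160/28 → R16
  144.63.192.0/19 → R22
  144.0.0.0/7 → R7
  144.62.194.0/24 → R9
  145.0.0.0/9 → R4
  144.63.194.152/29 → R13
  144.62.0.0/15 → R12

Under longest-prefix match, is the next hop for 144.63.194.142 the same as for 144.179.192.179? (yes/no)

no

144.63.194.142: longest match 144.63.192.0/19 -> R22
144.179.192.179: longest match 144.0.0.0/7 -> R7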